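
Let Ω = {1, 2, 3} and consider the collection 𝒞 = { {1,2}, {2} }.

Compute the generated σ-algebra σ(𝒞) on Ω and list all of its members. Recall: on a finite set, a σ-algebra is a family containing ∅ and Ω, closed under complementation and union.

Answer: σ(𝒞) = { {}, {1}, {2}, {3}, {1,2}, {1,3}, {2,3}, Ω }

Check:
Initial family (4 sets): { {}, {2}, {1,2}, Ω }.
Step 1: 2 new —
  {3}  = ᶜ of {1,2}
  {1,3}  = ᶜ of {2}
Step 2: 1 new —
  {2,3}  = {3} ∪ {2}
Step 3. New:
  {1}  = ᶜ of {2,3}
Step 4: no new sets; the family is a σ-algebra.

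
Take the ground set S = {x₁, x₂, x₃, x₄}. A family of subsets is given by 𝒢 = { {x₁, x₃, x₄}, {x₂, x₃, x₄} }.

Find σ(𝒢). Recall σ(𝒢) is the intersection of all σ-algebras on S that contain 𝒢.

Answer: σ(𝒢) = { {}, {x₁}, {x₂}, {x₁, x₂}, {x₃, x₄}, {x₁, x₃, x₄}, {x₂, x₃, x₄}, S }

Derivation:
Initial family (4 sets): { {}, {x₁, x₃, x₄}, {x₂, x₃, x₄}, S }.
Pass 1 (2 new):
  {x₁}  = {x₂, x₃, x₄}ᶜ
  {x₂}  = {x₁, x₃, x₄}ᶜ
Pass 2: 1 new —
  {x₁, x₂}  = {x₂} ∪ {x₁}
Pass 3: +1 →
  {x₃, x₄}  = {x₁, x₂}ᶜ
Pass 4: no new sets; the family is a σ-algebra.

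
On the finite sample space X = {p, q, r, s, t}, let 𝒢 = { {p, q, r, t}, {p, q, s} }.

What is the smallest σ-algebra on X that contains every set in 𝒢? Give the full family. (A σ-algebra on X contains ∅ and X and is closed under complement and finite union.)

Seed the family with 𝒢 together with ∅ and X: { {}, {p, q, s}, {p, q, r, t}, X }.
Step 1 adds 2:
  {s}  = {p, q, r, t}ᶜ
  {r, t}  = {p, q, s}ᶜ
Step 2: +1 →
  {r, s, t}  = {s} ∪ {r, t}
Step 3: 1 new —
  {p, q}  = {r, s, t}ᶜ
After Step 4 the family is unchanged; done.

|σ(𝒢)| = 8.  σ(𝒢) = { {}, {s}, {p, q}, {r, t}, {p, q, s}, {r, s, t}, {p, q, r, t}, X }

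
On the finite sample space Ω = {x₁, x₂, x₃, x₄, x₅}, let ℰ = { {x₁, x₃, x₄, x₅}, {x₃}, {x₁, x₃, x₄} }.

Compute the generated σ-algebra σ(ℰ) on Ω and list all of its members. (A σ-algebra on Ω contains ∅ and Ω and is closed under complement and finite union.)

Begin from { {}, {x₃}, {x₁, x₃, x₄}, {x₁, x₃, x₄, x₅}, Ω } (that is, ℰ plus ∅ and Ω).
Step 1. New:
  {x₂}  = ᶜ of {x₁, x₃, x₄, x₅}
  {x₂, x₅}  = ᶜ of {x₁, x₃, x₄}
  {x₁, x₂, x₄, x₅}  = ᶜ of {x₃}
  (now 8)
Step 2. New:
  {x₂, x₃}  = {x₃} ∪ {x₂}
  {x₂, x₃, x₅}  = {x₃} ∪ {x₂, x₅}
  {x₁, x₂, x₃, x₄}  = {x₂} ∪ {x₁, x₃, x₄}
  (now 11)
Step 3 adds 3:
  {x₅}  = ᶜ of {x₁, x₂, x₃, x₄}
  {x₁, x₄}  = ᶜ of {x₂, x₃, x₅}
  {x₁, x₄, x₅}  = ᶜ of {x₂, x₃}
  (now 14)
Step 4: 2 new —
  {x₃, x₅}  = {x₃} ∪ {x₅}
  {x₁, x₂, x₄}  = {x₁, x₄} ∪ {x₂}
  (now 16)
Step 5: no new sets; the family is a σ-algebra.

Hence σ(ℰ) has 16 members: { {}, {x₂}, {x₃}, {x₅}, {x₁, x₄}, {x₂, x₃}, {x₂, x₅}, {x₃, x₅}, {x₁, x₂, x₄}, {x₁, x₃, x₄}, {x₁, x₄, x₅}, {x₂, x₃, x₅}, {x₁, x₂, x₃, x₄}, {x₁, x₂, x₄, x₅}, {x₁, x₃, x₄, x₅}, Ω }.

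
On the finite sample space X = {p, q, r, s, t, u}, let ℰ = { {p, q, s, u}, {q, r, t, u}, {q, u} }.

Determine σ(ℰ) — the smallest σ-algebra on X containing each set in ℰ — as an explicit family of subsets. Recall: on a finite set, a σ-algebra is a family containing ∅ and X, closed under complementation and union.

Take S₀ = ℰ ∪ {∅, X} = { {}, {q, u}, {p, q, s, u}, {q, r, t, u}, X }.
Round 1. New:
  {p, s}  = complement {q, r, t, u}
  {r, t}  = complement {p, q, s, u}
  {p, r, s, t}  = complement {q, u}
  |family| = 8
Round 2 adds nothing — fixpoint reached.

|σ(ℰ)| = 8.  σ(ℰ) = { {}, {p, s}, {q, u}, {r, t}, {p, q, s, u}, {p, r, s, t}, {q, r, t, u}, X }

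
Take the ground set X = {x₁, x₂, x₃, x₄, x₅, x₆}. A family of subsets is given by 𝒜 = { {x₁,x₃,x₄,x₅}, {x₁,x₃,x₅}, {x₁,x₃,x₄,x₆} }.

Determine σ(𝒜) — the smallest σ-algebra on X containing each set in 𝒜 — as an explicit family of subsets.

σ(𝒜) (32 sets): { {}, {x₂}, {x₄}, {x₅}, {x₆}, {x₁,x₃}, {x₂,x₄}, {x₂,x₅}, {x₂,x₆}, {x₄,x₅}, {x₄,x₆}, {x₅,x₆}, {x₁,x₂,x₃}, {x₁,x₃,x₄}, {x₁,x₃,x₅}, {x₁,x₃,x₆}, {x₂,x₄,x₅}, {x₂,x₄,x₆}, {x₂,x₅,x₆}, {x₄,x₅,x₆}, {x₁,x₂,x₃,x₄}, {x₁,x₂,x₃,x₅}, {x₁,x₂,x₃,x₆}, {x₁,x₃,x₄,x₅}, {x₁,x₃,x₄,x₆}, {x₁,x₃,x₅,x₆}, {x₂,x₄,x₅,x₆}, {x₁,x₂,x₃,x₄,x₅}, {x₁,x₂,x₃,x₄,x₆}, {x₁,x₂,x₃,x₅,x₆}, {x₁,x₃,x₄,x₅,x₆}, X }

Working:
Initial family (5 sets): { {}, {x₁,x₃,x₅}, {x₁,x₃,x₄,x₅}, {x₁,x₃,x₄,x₆}, X }.
Round 1: +4 →
  {x₂,x₅}  = complement {x₁,x₃,x₄,x₆}
  {x₂,x₆}  = complement {x₁,x₃,x₄,x₅}
  {x₂,x₄,x₆}  = complement {x₁,x₃,x₅}
  {x₁,x₃,x₄,x₅,x₆}  = {x₁,x₃,x₄,x₅} ∪ {x₁,x₃,x₄,x₆}
Round 2. New:
  {x₂}  = complement {x₁,x₃,x₄,x₅,x₆}
  {x₂,x₅,x₆}  = {x₂,x₅} ∪ {x₂,x₆}
  {x₁,x₂,x₃,x₅}  = {x₂,x₅} ∪ {x₁,x₃,x₅}
  {x₂,x₄,x₅,x₆}  = {x₂,x₄,x₆} ∪ {x₂,x₅}
  {x₁,x₂,x₃,x₄,x₅}  = {x₂,x₅} ∪ {x₁,x₃,x₄,x₅}
  {x₁,x₂,x₃,x₄,x₆}  = {x₂,x₄,x₆} ∪ {x₁,x₃,x₄,x₆}
  {x₁,x₂,x₃,x₅,x₆}  = {x₁,x₃,x₅} ∪ {x₂,x₆}
Round 3 adds 6:
  {x₄}  = complement {x₁,x₂,x₃,x₅,x₆}
  {x₅}  = complement {x₁,x₂,x₃,x₄,x₆}
  {x₆}  = complement {x₁,x₂,x₃,x₄,x₅}
  {x₁,x₃}  = complement {x₂,x₄,x₅,x₆}
  {x₄,x₆}  = complement {x₁,x₂,x₃,x₅}
  {x₁,x₃,x₄}  = complement {x₂,x₅,x₆}
Round 4: +10 →
  {x₂,x₄}  = {x₂} ∪ {x₄}
  {x₄,x₅}  = {x₅} ∪ {x₄}
  {x₅,x₆}  = {x₆} ∪ {x₅}
  {x₁,x₂,x₃}  = {x₂} ∪ {x₁,x₃}
  {x₁,x₃,x₆}  = {x₆} ∪ {x₁,x₃}
  {x₂,x₄,x₅}  = {x₂,x₅} ∪ {x₄}
  {x₄,x₅,x₆}  = {x₅} ∪ {x₄,x₆}
  {x₁,x₂,x₃,x₄}  = {x₂} ∪ {x₁,x₃,x₄}
  {x₁,x₂,x₃,x₆}  = {x₂,x₆} ∪ {x₁,x₃}
  {x₁,x₃,x₅,x₆}  = {x₁,x₃,x₅} ∪ {x₆}
Round 5: stable.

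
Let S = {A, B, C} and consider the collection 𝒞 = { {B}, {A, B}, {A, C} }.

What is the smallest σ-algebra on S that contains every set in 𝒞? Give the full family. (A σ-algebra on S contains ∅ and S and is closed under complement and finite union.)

Initial family (5 sets): { {}, {B}, {A, B}, {A, C}, S }.
Round 1: 1 new —
  {C}  = S∖{A, B}
Round 2. New:
  {B, C}  = {C} ∪ {B}
Round 3 (1 new):
  {A}  = S∖{B, C}
Round 4: stable.

σ(𝒞) = { {}, {A}, {B}, {C}, {A, B}, {A, C}, {B, C}, S }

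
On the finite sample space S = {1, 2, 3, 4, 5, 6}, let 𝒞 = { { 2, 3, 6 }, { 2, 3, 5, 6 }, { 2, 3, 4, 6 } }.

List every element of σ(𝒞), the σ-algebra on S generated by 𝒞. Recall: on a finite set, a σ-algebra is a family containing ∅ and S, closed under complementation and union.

Answer: σ(𝒞) = { ∅, { 1 }, { 4 }, { 5 }, { 1, 4 }, { 1, 5 }, { 4, 5 }, { 1, 4, 5 }, { 2, 3, 6 }, { 1, 2, 3, 6 }, { 2, 3, 4, 6 }, { 2, 3, 5, 6 }, { 1, 2, 3, 4, 6 }, { 1, 2, 3, 5, 6 }, { 2, 3, 4, 5, 6 }, S }

Working:
Initial family (5 sets): { ∅, { 2, 3, 6 }, { 2, 3, 4, 6 }, { 2, 3, 5, 6 }, S }.
Iteration 1: 4 new —
  { 1, 4 }  = ᶜ of { 2, 3, 5, 6 }
  { 1, 5 }  = ᶜ of { 2, 3, 4, 6 }
  { 1, 4, 5 }  = ᶜ of { 2, 3, 6 }
  { 2, 3, 4, 5, 6 }  = { 2, 3, 4, 6 } ∪ { 2, 3, 5, 6 }
  |family| = 9
Iteration 2: +3 →
  { 1 }  = ᶜ of { 2, 3, 4, 5, 6 }
  { 1, 2, 3, 4, 6 }  = { 2, 3, 6 } ∪ { 1, 4 }
  { 1, 2, 3, 5, 6 }  = { 2, 3, 6 } ∪ { 1, 5 }
  |family| = 12
Iteration 3: 3 new —
  { 4 }  = ᶜ of { 1, 2, 3, 5, 6 }
  { 5 }  = ᶜ of { 1, 2, 3, 4, 6 }
  { 1, 2, 3, 6 }  = { 2, 3, 6 } ∪ { 1 }
  |family| = 15
Iteration 4 (1 new):
  { 4, 5 }  = ᶜ of { 1, 2, 3, 6 }
  |family| = 16
Iteration 5 adds nothing — fixpoint reached.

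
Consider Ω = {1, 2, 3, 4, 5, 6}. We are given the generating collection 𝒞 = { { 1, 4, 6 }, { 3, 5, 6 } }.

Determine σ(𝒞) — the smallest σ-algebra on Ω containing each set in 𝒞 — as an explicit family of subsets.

Initial family (4 sets): { ∅, { 1, 4, 6 }, { 3, 5, 6 }, Ω }.
Round 1 (3 new):
  { 1, 2, 4 }  = complement { 3, 5, 6 }
  { 2, 3, 5 }  = complement { 1, 4, 6 }
  { 1, 3, 4, 5, 6 }  = { 1, 4, 6 } ∪ { 3, 5, 6 }
  |family| = 7
Round 2. New:
  { 2 }  = complement { 1, 3, 4, 5, 6 }
  { 1, 2, 4, 6 }  = { 1, 4, 6 } ∪ { 1, 2, 4 }
  { 2, 3, 5, 6 }  = { 2, 3, 5 } ∪ { 3, 5, 6 }
  { 1, 2, 3, 4, 5 }  = { 2, 3, 5 } ∪ { 1, 2, 4 }
  |family| = 11
Round 3: 3 new —
  { 6 }  = complement { 1, 2, 3, 4, 5 }
  { 1, 4 }  = complement { 2, 3, 5, 6 }
  { 3, 5 }  = complement { 1, 2, 4, 6 }
  |family| = 14
Round 4: +2 →
  { 2, 6 }  = { 2 } ∪ { 6 }
  { 1, 3, 4, 5 }  = { 1, 4 } ∪ { 3, 5 }
  |family| = 16
Round 5: no new sets; the family is a σ-algebra.

|σ(𝒞)| = 16.  σ(𝒞) = { ∅, { 2 }, { 6 }, { 1, 4 }, { 2, 6 }, { 3, 5 }, { 1, 2, 4 }, { 1, 4, 6 }, { 2, 3, 5 }, { 3, 5, 6 }, { 1, 2, 4, 6 }, { 1, 3, 4, 5 }, { 2, 3, 5, 6 }, { 1, 2, 3, 4, 5 }, { 1, 3, 4, 5, 6 }, Ω }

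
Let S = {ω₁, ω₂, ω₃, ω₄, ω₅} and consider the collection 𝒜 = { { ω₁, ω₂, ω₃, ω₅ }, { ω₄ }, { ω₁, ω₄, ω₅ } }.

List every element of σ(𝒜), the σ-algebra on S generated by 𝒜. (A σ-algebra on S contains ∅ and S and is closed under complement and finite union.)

σ(𝒜) (8 sets): { {  }, { ω₄ }, { ω₁, ω₅ }, { ω₂, ω₃ }, { ω₁, ω₄, ω₅ }, { ω₂, ω₃, ω₄ }, { ω₁, ω₂, ω₃, ω₅ }, S }

Derivation:
Start: 𝒜 ∪ {∅, S} = { {  }, { ω₄ }, { ω₁, ω₄, ω₅ }, { ω₁, ω₂, ω₃, ω₅ }, S }.
Iteration 1. New:
  { ω₂, ω₃ }  = { ω₁, ω₄, ω₅ }ᶜ
  [6 total]
Iteration 2 (1 new):
  { ω₂, ω₃, ω₄ }  = { ω₄ } ∪ { ω₂, ω₃ }
  [7 total]
Iteration 3: +1 →
  { ω₁, ω₅ }  = { ω₂, ω₃, ω₄ }ᶜ
  [8 total]
After Iteration 4 the family is unchanged; done.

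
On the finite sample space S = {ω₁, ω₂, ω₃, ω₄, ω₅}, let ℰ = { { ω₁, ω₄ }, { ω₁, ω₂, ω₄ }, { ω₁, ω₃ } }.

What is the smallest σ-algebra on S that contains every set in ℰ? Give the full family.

Begin from { ∅, { ω₁, ω₃ }, { ω₁, ω₄ }, { ω₁, ω₂, ω₄ }, S } (that is, ℰ plus ∅ and S).
Step 1. New:
  { ω₃, ω₅ }  = { ω₁, ω₂, ω₄ }ᶜ
  { ω₁, ω₃, ω₄ }  = { ω₁, ω₄ } ∪ { ω₁, ω₃ }
  { ω₂, ω₃, ω₅ }  = { ω₁, ω₄ }ᶜ
  { ω₂, ω₄, ω₅ }  = { ω₁, ω₃ }ᶜ
  { ω₁, ω₂, ω₃, ω₄ }  = { ω₁, ω₃ } ∪ { ω₁, ω₂, ω₄ }
  (now 10)
Step 2 adds 7:
  { ω₅ }  = { ω₁, ω₂, ω₃, ω₄ }ᶜ
  { ω₂, ω₅ }  = { ω₁, ω₃, ω₄ }ᶜ
  { ω₁, ω₃, ω₅ }  = { ω₁, ω₃ } ∪ { ω₃, ω₅ }
  { ω₁, ω₂, ω₃, ω₅ }  = { ω₂, ω₃, ω₅ } ∪ { ω₁, ω₃ }
  { ω₁, ω₂, ω₄, ω₅ }  = { ω₁, ω₂, ω₄ } ∪ { ω₂, ω₄, ω₅ }
  { ω₁, ω₃, ω₄, ω₅ }  = { ω₁, ω₃, ω₄ } ∪ { ω₃, ω₅ }
  { ω₂, ω₃, ω₄, ω₅ }  = { ω₂, ω₃, ω₅ } ∪ { ω₂, ω₄, ω₅ }
  (now 17)
Step 3: 6 new —
  { ω₁ }  = { ω₂, ω₃, ω₄, ω₅ }ᶜ
  { ω₂ }  = { ω₁, ω₃, ω₄, ω₅ }ᶜ
  { ω₃ }  = { ω₁, ω₂, ω₄, ω₅ }ᶜ
  { ω₄ }  = { ω₁, ω₂, ω₃, ω₅ }ᶜ
  { ω₂, ω₄ }  = { ω₁, ω₃, ω₅ }ᶜ
  { ω₁, ω₄, ω₅ }  = { ω₁, ω₄ } ∪ { ω₅ }
  (now 23)
Step 4 adds 9:
  { ω₁, ω₂ }  = { ω₂ } ∪ { ω₁ }
  { ω₁, ω₅ }  = { ω₅ } ∪ { ω₁ }
  { ω₂, ω₃ }  = { ω₁, ω₄, ω₅ }ᶜ
  { ω₃, ω₄ }  = { ω₃ } ∪ { ω₄ }
  { ω₄, ω₅ }  = { ω₅ } ∪ { ω₄ }
  { ω₁, ω₂, ω₃ }  = { ω₂ } ∪ { ω₁, ω₃ }
  { ω₁, ω₂, ω₅ }  = { ω₂, ω₅ } ∪ { ω₁ }
  { ω₂, ω₃, ω₄ }  = { ω₃ } ∪ { ω₂, ω₄ }
  { ω₃, ω₄, ω₅ }  = { ω₄ } ∪ { ω₃, ω₅ }
  (now 32)
Step 5: closed — nothing new.

Therefore σ(ℰ) = { ∅, { ω₁ }, { ω₂ }, { ω₃ }, { ω₄ }, { ω₅ }, { ω₁, ω₂ }, { ω₁, ω₃ }, { ω₁, ω₄ }, { ω₁, ω₅ }, { ω₂, ω₃ }, { ω₂, ω₄ }, { ω₂, ω₅ }, { ω₃, ω₄ }, { ω₃, ω₅ }, { ω₄, ω₅ }, { ω₁, ω₂, ω₃ }, { ω₁, ω₂, ω₄ }, { ω₁, ω₂, ω₅ }, { ω₁, ω₃, ω₄ }, { ω₁, ω₃, ω₅ }, { ω₁, ω₄, ω₅ }, { ω₂, ω₃, ω₄ }, { ω₂, ω₃, ω₅ }, { ω₂, ω₄, ω₅ }, { ω₃, ω₄, ω₅ }, { ω₁, ω₂, ω₃, ω₄ }, { ω₁, ω₂, ω₃, ω₅ }, { ω₁, ω₂, ω₄, ω₅ }, { ω₁, ω₃, ω₄, ω₅ }, { ω₂, ω₃, ω₄, ω₅ }, S } (|σ(ℰ)| = 32).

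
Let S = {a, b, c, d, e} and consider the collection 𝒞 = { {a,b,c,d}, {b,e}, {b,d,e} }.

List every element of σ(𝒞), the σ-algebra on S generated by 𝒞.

Start: 𝒞 ∪ {∅, S} = { ∅, {b,e}, {b,d,e}, {a,b,c,d}, S }.
Round 1 adds 3:
  {e}  = {a,b,c,d}ᶜ
  {a,c}  = {b,d,e}ᶜ
  {a,c,d}  = {b,e}ᶜ
Round 2 (3 new):
  {a,c,e}  = {a,c} ∪ {e}
  {a,b,c,e}  = {b,e} ∪ {a,c}
  {a,c,d,e}  = {a,c,d} ∪ {e}
Round 3: 3 new —
  {b}  = {a,c,d,e}ᶜ
  {d}  = {a,b,c,e}ᶜ
  {b,d}  = {a,c,e}ᶜ
Round 4: 2 new —
  {d,e}  = {d} ∪ {e}
  {a,b,c}  = {a,c} ∪ {b}
Round 5: closed — nothing new.

σ(𝒞) = { ∅, {b}, {d}, {e}, {a,c}, {b,d}, {b,e}, {d,e}, {a,b,c}, {a,c,d}, {a,c,e}, {b,d,e}, {a,b,c,d}, {a,b,c,e}, {a,c,d,e}, S }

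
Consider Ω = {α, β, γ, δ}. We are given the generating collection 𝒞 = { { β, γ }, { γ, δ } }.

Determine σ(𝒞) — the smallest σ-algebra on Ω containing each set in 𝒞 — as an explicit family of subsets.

σ(𝒞) = { {  }, { α }, { β }, { γ }, { δ }, { α, β }, { α, γ }, { α, δ }, { β, γ }, { β, δ }, { γ, δ }, { α, β, γ }, { α, β, δ }, { α, γ, δ }, { β, γ, δ }, Ω }

Check:
Take S₀ = 𝒞 ∪ {∅, Ω} = { {  }, { β, γ }, { γ, δ }, Ω }.
Step 1: +3 →
  { α, β }  = { γ, δ }ᶜ
  { α, δ }  = { β, γ }ᶜ
  { β, γ, δ }  = { γ, δ } ∪ { β, γ }
Step 2: +4 →
  { α }  = { β, γ, δ }ᶜ
  { α, β, γ }  = { β, γ } ∪ { α, β }
  { α, β, δ }  = { α, δ } ∪ { α, β }
  { α, γ, δ }  = { γ, δ } ∪ { α, δ }
Step 3: +3 →
  { β }  = { α, γ, δ }ᶜ
  { γ }  = { α, β, δ }ᶜ
  { δ }  = { α, β, γ }ᶜ
Step 4 adds 2:
  { α, γ }  = { γ } ∪ { α }
  { β, δ }  = { δ } ∪ { β }
Step 5: closed — nothing new.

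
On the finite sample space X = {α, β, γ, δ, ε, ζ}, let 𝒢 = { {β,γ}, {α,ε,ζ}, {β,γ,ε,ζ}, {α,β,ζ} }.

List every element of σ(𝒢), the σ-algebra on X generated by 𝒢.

Answer: σ(𝒢) = { {}, {α}, {β}, {γ}, {δ}, {ε}, {ζ}, {α,β}, {α,γ}, {α,δ}, {α,ε}, {α,ζ}, {β,γ}, {β,δ}, {β,ε}, {β,ζ}, {γ,δ}, {γ,ε}, {γ,ζ}, {δ,ε}, {δ,ζ}, {ε,ζ}, {α,β,γ}, {α,β,δ}, {α,β,ε}, {α,β,ζ}, {α,γ,δ}, {α,γ,ε}, {α,γ,ζ}, {α,δ,ε}, {α,δ,ζ}, {α,ε,ζ}, {β,γ,δ}, {β,γ,ε}, {β,γ,ζ}, {β,δ,ε}, {β,δ,ζ}, {β,ε,ζ}, {γ,δ,ε}, {γ,δ,ζ}, {γ,ε,ζ}, {δ,ε,ζ}, {α,β,γ,δ}, {α,β,γ,ε}, {α,β,γ,ζ}, {α,β,δ,ε}, {α,β,δ,ζ}, {α,β,ε,ζ}, {α,γ,δ,ε}, {α,γ,δ,ζ}, {α,γ,ε,ζ}, {α,δ,ε,ζ}, {β,γ,δ,ε}, {β,γ,δ,ζ}, {β,γ,ε,ζ}, {β,δ,ε,ζ}, {γ,δ,ε,ζ}, {α,β,γ,δ,ε}, {α,β,γ,δ,ζ}, {α,β,γ,ε,ζ}, {α,β,δ,ε,ζ}, {α,γ,δ,ε,ζ}, {β,γ,δ,ε,ζ}, X }

Derivation:
Initial family (6 sets): { {}, {β,γ}, {α,β,ζ}, {α,ε,ζ}, {β,γ,ε,ζ}, X }.
Step 1: 7 new —
  {α,δ}  = {β,γ,ε,ζ}ᶜ
  {β,γ,δ}  = {α,ε,ζ}ᶜ
  {γ,δ,ε}  = {α,β,ζ}ᶜ
  {α,β,γ,ζ}  = {β,γ} ∪ {α,β,ζ}
  {α,β,ε,ζ}  = {α,ε,ζ} ∪ {α,β,ζ}
  {α,δ,ε,ζ}  = {β,γ}ᶜ
  {α,β,γ,ε,ζ}  = {β,γ} ∪ {α,ε,ζ}
  (now 13)
Step 2 adds 11:
  {δ}  = {α,β,γ,ε,ζ}ᶜ
  {γ,δ}  = {α,β,ε,ζ}ᶜ
  {δ,ε}  = {α,β,γ,ζ}ᶜ
  {α,β,γ,δ}  = {β,γ,δ} ∪ {α,δ}
  {α,β,δ,ζ}  = {α,δ} ∪ {α,β,ζ}
  {α,γ,δ,ε}  = {γ,δ,ε} ∪ {α,δ}
  {β,γ,δ,ε}  = {γ,δ,ε} ∪ {β,γ,δ}
  {α,β,γ,δ,ζ}  = {β,γ,δ} ∪ {α,β,γ,ζ}
  {α,β,δ,ε,ζ}  = {α,δ,ε,ζ} ∪ {α,β,ζ}
  {α,γ,δ,ε,ζ}  = {γ,δ,ε} ∪ {α,δ,ε,ζ}
  {β,γ,δ,ε,ζ}  = {γ,δ,ε} ∪ {β,γ,ε,ζ}
  (now 24)
Step 3 adds 11:
  {α}  = {β,γ,δ,ε,ζ}ᶜ
  {β}  = {α,γ,δ,ε,ζ}ᶜ
  {γ}  = {α,β,δ,ε,ζ}ᶜ
  {ε}  = {α,β,γ,δ,ζ}ᶜ
  {α,ζ}  = {β,γ,δ,ε}ᶜ
  {β,ζ}  = {α,γ,δ,ε}ᶜ
  {γ,ε}  = {α,β,δ,ζ}ᶜ
  {ε,ζ}  = {α,β,γ,δ}ᶜ
  {α,γ,δ}  = {γ,δ} ∪ {α,δ}
  {α,δ,ε}  = {δ,ε} ∪ {α,δ}
  {α,β,γ,δ,ε}  = {γ,δ,ε} ∪ {α,β,γ,δ}
  (now 35)
Step 4. New:
  {ζ}  = {α,β,γ,δ,ε}ᶜ
  {α,β}  = {α} ∪ {β}
  {α,γ}  = {α} ∪ {γ}
  {α,ε}  = {α} ∪ {ε}
  {β,δ}  = {β} ∪ {δ}
  {β,ε}  = {β} ∪ {ε}
  {α,β,γ}  = {α} ∪ {β,γ}
  {α,β,δ}  = {β} ∪ {α,δ}
  {α,γ,ε}  = {α} ∪ {γ,ε}
  {α,γ,ζ}  = {α,ζ} ∪ {γ}
  {α,δ,ζ}  = {α,ζ} ∪ {α,δ}
  {β,γ,ε}  = {β} ∪ {γ,ε}
  {β,γ,ζ}  = {α,δ,ε}ᶜ
  {β,δ,ε}  = {β} ∪ {δ,ε}
  {β,δ,ζ}  = {β,ζ} ∪ {δ}
  {β,ε,ζ}  = {α,γ,δ}ᶜ
  {γ,ε,ζ}  = {ε,ζ} ∪ {γ}
  {δ,ε,ζ}  = {ε,ζ} ∪ {δ,ε}
  {α,β,δ,ε}  = {α,δ,ε} ∪ {β}
  {α,γ,δ,ζ}  = {γ,δ} ∪ {α,ζ}
  {α,γ,ε,ζ}  = {α,ζ} ∪ {γ,ε}
  {β,γ,δ,ζ}  = {γ,δ} ∪ {β,ζ}
  {β,δ,ε,ζ}  = {β,ζ} ∪ {δ,ε}
  {γ,δ,ε,ζ}  = {γ,δ,ε} ∪ {ε,ζ}
  (now 59)
Step 5: +5 →
  {γ,ζ}  = {α,β,δ,ε}ᶜ
  {δ,ζ}  = {ζ} ∪ {δ}
  {α,β,ε}  = {β,ε} ∪ {α,ε}
  {γ,δ,ζ}  = {γ,δ} ∪ {ζ}
  {α,β,γ,ε}  = {β,ε} ∪ {α,γ,ε}
  (now 64)
Step 6: closed — nothing new.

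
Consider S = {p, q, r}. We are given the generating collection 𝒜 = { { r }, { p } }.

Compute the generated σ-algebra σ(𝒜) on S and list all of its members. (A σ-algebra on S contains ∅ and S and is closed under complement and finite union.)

Start: 𝒜 ∪ {∅, S} = { ∅, { p }, { r }, S }.
Round 1 (3 new):
  { p, q }  = complement { r }
  { p, r }  = { r } ∪ { p }
  { q, r }  = complement { p }
  (now 7)
Round 2 adds 1:
  { q }  = complement { p, r }
  (now 8)
Round 3 adds nothing — fixpoint reached.

σ(𝒜) = { ∅, { p }, { q }, { r }, { p, q }, { p, r }, { q, r }, S }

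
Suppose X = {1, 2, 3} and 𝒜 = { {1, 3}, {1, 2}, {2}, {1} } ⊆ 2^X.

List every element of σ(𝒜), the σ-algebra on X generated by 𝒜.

Seed the family with 𝒜 together with ∅ and X: { ∅, {1}, {2}, {1, 2}, {1, 3}, X }.
Round 1. New:
  {3}  = ᶜ of {1, 2}
  {2, 3}  = ᶜ of {1}
  — 8 sets.
Round 2 adds nothing — fixpoint reached.

|σ(𝒜)| = 8.  σ(𝒜) = { ∅, {1}, {2}, {3}, {1, 2}, {1, 3}, {2, 3}, X }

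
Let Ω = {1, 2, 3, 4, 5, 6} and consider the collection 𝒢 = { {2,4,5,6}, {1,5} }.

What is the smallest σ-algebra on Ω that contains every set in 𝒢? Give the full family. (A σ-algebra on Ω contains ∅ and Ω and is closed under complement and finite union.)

|σ(𝒢)| = 16.  σ(𝒢) = { {}, {1}, {3}, {5}, {1,3}, {1,5}, {3,5}, {1,3,5}, {2,4,6}, {1,2,4,6}, {2,3,4,6}, {2,4,5,6}, {1,2,3,4,6}, {1,2,4,5,6}, {2,3,4,5,6}, Ω }

Check:
Take S₀ = 𝒢 ∪ {∅, Ω} = { {}, {1,5}, {2,4,5,6}, Ω }.
Step 1 (3 new):
  {1,3}  = ᶜ of {2,4,5,6}
  {2,3,4,6}  = ᶜ of {1,5}
  {1,2,4,5,6}  = {2,4,5,6} ∪ {1,5}
  (now 7)
Step 2 (4 new):
  {3}  = ᶜ of {1,2,4,5,6}
  {1,3,5}  = {1,3} ∪ {1,5}
  {1,2,3,4,6}  = {2,3,4,6} ∪ {1,3}
  {2,3,4,5,6}  = {2,4,5,6} ∪ {2,3,4,6}
  (now 11)
Step 3. New:
  {1}  = ᶜ of {2,3,4,5,6}
  {5}  = ᶜ of {1,2,3,4,6}
  {2,4,6}  = ᶜ of {1,3,5}
  (now 14)
Step 4 adds 2:
  {3,5}  = {3} ∪ {5}
  {1,2,4,6}  = {2,4,6} ∪ {1}
  (now 16)
Step 5: closed — nothing new.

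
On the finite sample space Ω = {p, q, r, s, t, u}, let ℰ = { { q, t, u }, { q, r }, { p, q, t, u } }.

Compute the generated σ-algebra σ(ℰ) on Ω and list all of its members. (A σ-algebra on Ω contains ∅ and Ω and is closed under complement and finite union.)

Answer: σ(ℰ) = { ∅, { p }, { q }, { r }, { s }, { p, q }, { p, r }, { p, s }, { q, r }, { q, s }, { r, s }, { t, u }, { p, q, r }, { p, q, s }, { p, r, s }, { p, t, u }, { q, r, s }, { q, t, u }, { r, t, u }, { s, t, u }, { p, q, r, s }, { p, q, t, u }, { p, r, t, u }, { p, s, t, u }, { q, r, t, u }, { q, s, t, u }, { r, s, t, u }, { p, q, r, t, u }, { p, q, s, t, u }, { p, r, s, t, u }, { q, r, s, t, u }, Ω }

Check:
Initial family (5 sets): { ∅, { q, r }, { q, t, u }, { p, q, t, u }, Ω }.
Step 1 adds 5:
  { r, s }  = complement { p, q, t, u }
  { p, r, s }  = complement { q, t, u }
  { p, s, t, u }  = complement { q, r }
  { q, r, t, u }  = { q, r } ∪ { q, t, u }
  { p, q, r, t, u }  = { q, r } ∪ { p, q, t, u }
  [10 total]
Step 2 adds 7:
  { s }  = complement { p, q, r, t, u }
  { p, s }  = complement { q, r, t, u }
  { q, r, s }  = { r, s } ∪ { q, r }
  { p, q, r, s }  = { p, r, s } ∪ { q, r }
  { p, q, s, t, u }  = { p, s, t, u } ∪ { q, t, u }
  { p, r, s, t, u }  = { r, s } ∪ { p, s, t, u }
  { q, r, s, t, u }  = { r, s } ∪ { q, t, u }
  [17 total]
Step 3 (6 new):
  { p }  = complement { q, r, s, t, u }
  { q }  = complement { p, r, s, t, u }
  { r }  = complement { p, q, s, t, u }
  { t, u }  = complement { p, q, r, s }
  { p, t, u }  = complement { q, r, s }
  { q, s, t, u }  = { s } ∪ { q, t, u }
  [23 total]
Step 4: +9 →
  { p, q }  = { p } ∪ { q }
  { p, r }  = complement { q, s, t, u }
  { q, s }  = { q } ∪ { s }
  { p, q, r }  = { p } ∪ { q, r }
  { p, q, s }  = { q } ∪ { p, s }
  { r, t, u }  = { t, u } ∪ { r }
  { s, t, u }  = { t, u } ∪ { s }
  { p, r, t, u }  = { r } ∪ { p, t, u }
  { r, s, t, u }  = { r, s } ∪ { t, u }
  [32 total]
Step 5: no new sets; the family is a σ-algebra.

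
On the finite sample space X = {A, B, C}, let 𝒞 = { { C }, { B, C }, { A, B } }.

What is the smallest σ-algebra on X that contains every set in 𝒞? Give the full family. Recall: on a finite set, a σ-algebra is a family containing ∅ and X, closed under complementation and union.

σ(𝒞) (8 sets): { {}, { A }, { B }, { C }, { A, B }, { A, C }, { B, C }, X }

Trace:
Start: 𝒞 ∪ {∅, X} = { {}, { C }, { A, B }, { B, C }, X }.
Step 1 (1 new):
  { A }  = complement { B, C }
  — 6 sets.
Step 2 (1 new):
  { A, C }  = { C } ∪ { A }
  — 7 sets.
Step 3 adds 1:
  { B }  = complement { A, C }
  — 8 sets.
Step 4 adds nothing — fixpoint reached.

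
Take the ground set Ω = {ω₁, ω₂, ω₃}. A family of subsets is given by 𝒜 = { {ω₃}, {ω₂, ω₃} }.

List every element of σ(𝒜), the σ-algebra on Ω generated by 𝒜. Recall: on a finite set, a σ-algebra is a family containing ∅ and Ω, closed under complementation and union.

Initial family (4 sets): { {}, {ω₃}, {ω₂, ω₃}, Ω }.
Pass 1 (2 new):
  {ω₁}  = ᶜ of {ω₂, ω₃}
  {ω₁, ω₂}  = ᶜ of {ω₃}
  |family| = 6
Pass 2: 1 new —
  {ω₁, ω₃}  = {ω₃} ∪ {ω₁}
  |family| = 7
Pass 3 (1 new):
  {ω₂}  = ᶜ of {ω₁, ω₃}
  |family| = 8
Pass 4 adds nothing — fixpoint reached.

σ(𝒜) = { {}, {ω₁}, {ω₂}, {ω₃}, {ω₁, ω₂}, {ω₁, ω₃}, {ω₂, ω₃}, Ω }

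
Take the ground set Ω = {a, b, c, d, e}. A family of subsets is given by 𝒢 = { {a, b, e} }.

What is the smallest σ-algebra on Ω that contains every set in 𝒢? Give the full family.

Take S₀ = 𝒢 ∪ {∅, Ω} = { {}, {a, b, e}, Ω }.
Pass 1. New:
  {c, d}  = {a, b, e}ᶜ
  [4 total]
After Pass 2 the family is unchanged; done.

Therefore σ(𝒢) = { {}, {c, d}, {a, b, e}, Ω } (|σ(𝒢)| = 4).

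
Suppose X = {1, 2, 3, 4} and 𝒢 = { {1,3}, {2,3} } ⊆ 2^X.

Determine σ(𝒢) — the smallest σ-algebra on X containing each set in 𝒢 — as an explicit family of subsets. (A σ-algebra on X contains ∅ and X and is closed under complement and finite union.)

Answer: σ(𝒢) = { {}, {1}, {2}, {3}, {4}, {1,2}, {1,3}, {1,4}, {2,3}, {2,4}, {3,4}, {1,2,3}, {1,2,4}, {1,3,4}, {2,3,4}, X }

Working:
Start: 𝒢 ∪ {∅, X} = { {}, {1,3}, {2,3}, X }.
Round 1 (3 new):
  {1,4}  = ᶜ of {2,3}
  {2,4}  = ᶜ of {1,3}
  {1,2,3}  = {1,3} ∪ {2,3}
  — 7 sets.
Round 2 (4 new):
  {4}  = ᶜ of {1,2,3}
  {1,2,4}  = {1,4} ∪ {2,4}
  {1,3,4}  = {1,4} ∪ {1,3}
  {2,3,4}  = {2,3} ∪ {2,4}
  — 11 sets.
Round 3 adds 3:
  {1}  = ᶜ of {2,3,4}
  {2}  = ᶜ of {1,3,4}
  {3}  = ᶜ of {1,2,4}
  — 14 sets.
Round 4. New:
  {1,2}  = {2} ∪ {1}
  {3,4}  = {3} ∪ {4}
  — 16 sets.
Round 5: already closed under ᶜ and ∪.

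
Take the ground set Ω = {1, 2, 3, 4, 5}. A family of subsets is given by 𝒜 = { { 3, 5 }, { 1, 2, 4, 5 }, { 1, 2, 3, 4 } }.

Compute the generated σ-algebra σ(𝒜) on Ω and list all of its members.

Take S₀ = 𝒜 ∪ {∅, Ω} = { ∅, { 3, 5 }, { 1, 2, 3, 4 }, { 1, 2, 4, 5 }, Ω }.
Iteration 1. New:
  { 3 }  = { 1, 2, 4, 5 }ᶜ
  { 5 }  = { 1, 2, 3, 4 }ᶜ
  { 1, 2, 4 }  = { 3, 5 }ᶜ
  |family| = 8
After Iteration 2 the family is unchanged; done.

Hence σ(𝒜) has 8 members: { ∅, { 3 }, { 5 }, { 3, 5 }, { 1, 2, 4 }, { 1, 2, 3, 4 }, { 1, 2, 4, 5 }, Ω }.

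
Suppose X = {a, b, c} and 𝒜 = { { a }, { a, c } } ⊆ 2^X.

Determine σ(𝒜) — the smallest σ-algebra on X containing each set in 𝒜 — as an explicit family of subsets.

Take S₀ = 𝒜 ∪ {∅, X} = { {  }, { a }, { a, c }, X }.
Round 1 adds 2:
  { b }  = X∖{ a, c }
  { b, c }  = X∖{ a }
  — 6 sets.
Round 2: +1 →
  { a, b }  = { b } ∪ { a }
  — 7 sets.
Round 3 (1 new):
  { c }  = X∖{ a, b }
  — 8 sets.
Round 4: already closed under ᶜ and ∪.

σ(𝒜) = { {  }, { a }, { b }, { c }, { a, b }, { a, c }, { b, c }, X }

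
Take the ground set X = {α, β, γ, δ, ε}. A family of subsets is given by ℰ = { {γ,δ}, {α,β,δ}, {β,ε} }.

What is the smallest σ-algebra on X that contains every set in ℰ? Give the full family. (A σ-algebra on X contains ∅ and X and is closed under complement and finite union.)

Take S₀ = ℰ ∪ {∅, X} = { ∅, {β,ε}, {γ,δ}, {α,β,δ}, X }.
Pass 1. New:
  {γ,ε}  = ᶜ of {α,β,δ}
  {α,β,ε}  = ᶜ of {γ,δ}
  {α,γ,δ}  = ᶜ of {β,ε}
  {α,β,γ,δ}  = {γ,δ} ∪ {α,β,δ}
  {α,β,δ,ε}  = {β,ε} ∪ {α,β,δ}
  {β,γ,δ,ε}  = {β,ε} ∪ {γ,δ}
  — 11 sets.
Pass 2 (7 new):
  {α}  = ᶜ of {β,γ,δ,ε}
  {γ}  = ᶜ of {α,β,δ,ε}
  {ε}  = ᶜ of {α,β,γ,δ}
  {β,γ,ε}  = {β,ε} ∪ {γ,ε}
  {γ,δ,ε}  = {γ,δ} ∪ {γ,ε}
  {α,β,γ,ε}  = {α,β,ε} ∪ {γ,ε}
  {α,γ,δ,ε}  = {α,γ,δ} ∪ {γ,ε}
  — 18 sets.
Pass 3. New:
  {β}  = ᶜ of {α,γ,δ,ε}
  {δ}  = ᶜ of {α,β,γ,ε}
  {α,β}  = ᶜ of {γ,δ,ε}
  {α,γ}  = {γ} ∪ {α}
  {α,δ}  = ᶜ of {β,γ,ε}
  {α,ε}  = {ε} ∪ {α}
  {α,γ,ε}  = {γ,ε} ∪ {α}
  — 25 sets.
Pass 4 (7 new):
  {β,γ}  = {β} ∪ {γ}
  {β,δ}  = ᶜ of {α,γ,ε}
  {δ,ε}  = {ε} ∪ {δ}
  {α,β,γ}  = {α,β} ∪ {γ}
  {α,δ,ε}  = {ε} ∪ {α,δ}
  {β,γ,δ}  = ᶜ of {α,ε}
  {β,δ,ε}  = ᶜ of {α,γ}
  — 32 sets.
After Pass 5 the family is unchanged; done.

Therefore σ(ℰ) = { ∅, {α}, {β}, {γ}, {δ}, {ε}, {α,β}, {α,γ}, {α,δ}, {α,ε}, {β,γ}, {β,δ}, {β,ε}, {γ,δ}, {γ,ε}, {δ,ε}, {α,β,γ}, {α,β,δ}, {α,β,ε}, {α,γ,δ}, {α,γ,ε}, {α,δ,ε}, {β,γ,δ}, {β,γ,ε}, {β,δ,ε}, {γ,δ,ε}, {α,β,γ,δ}, {α,β,γ,ε}, {α,β,δ,ε}, {α,γ,δ,ε}, {β,γ,δ,ε}, X } (|σ(ℰ)| = 32).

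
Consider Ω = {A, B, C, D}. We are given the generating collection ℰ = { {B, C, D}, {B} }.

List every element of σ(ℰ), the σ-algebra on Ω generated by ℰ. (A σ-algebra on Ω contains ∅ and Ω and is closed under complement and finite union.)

Take S₀ = ℰ ∪ {∅, Ω} = { {}, {B}, {B, C, D}, Ω }.
Step 1 adds 2:
  {A}  = ᶜ of {B, C, D}
  {A, C, D}  = ᶜ of {B}
Step 2: +1 →
  {A, B}  = {B} ∪ {A}
Step 3: +1 →
  {C, D}  = ᶜ of {A, B}
Step 4: stable.

Hence σ(ℰ) has 8 members: { {}, {A}, {B}, {A, B}, {C, D}, {A, C, D}, {B, C, D}, Ω }.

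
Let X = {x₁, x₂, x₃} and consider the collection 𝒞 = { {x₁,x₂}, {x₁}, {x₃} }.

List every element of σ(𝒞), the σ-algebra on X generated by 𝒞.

Begin from { ∅, {x₁}, {x₃}, {x₁,x₂}, X } (that is, 𝒞 plus ∅ and X).
Round 1 (2 new):
  {x₁,x₃}  = {x₃} ∪ {x₁}
  {x₂,x₃}  = complement {x₁}
  [7 total]
Round 2: +1 →
  {x₂}  = complement {x₁,x₃}
  [8 total]
After Round 3 the family is unchanged; done.

Therefore σ(𝒞) = { ∅, {x₁}, {x₂}, {x₃}, {x₁,x₂}, {x₁,x₃}, {x₂,x₃}, X } (|σ(𝒞)| = 8).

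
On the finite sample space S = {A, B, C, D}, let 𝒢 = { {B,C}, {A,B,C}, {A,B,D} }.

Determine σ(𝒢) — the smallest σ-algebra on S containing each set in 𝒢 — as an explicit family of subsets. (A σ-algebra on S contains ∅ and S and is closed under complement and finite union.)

Seed the family with 𝒢 together with ∅ and S: { {}, {B,C}, {A,B,C}, {A,B,D}, S }.
Pass 1. New:
  {C}  = ᶜ of {A,B,D}
  {D}  = ᶜ of {A,B,C}
  {A,D}  = ᶜ of {B,C}
  |family| = 8
Pass 2. New:
  {C,D}  = {D} ∪ {C}
  {A,C,D}  = {C} ∪ {A,D}
  {B,C,D}  = {D} ∪ {B,C}
  |family| = 11
Pass 3 (3 new):
  {A}  = ᶜ of {B,C,D}
  {B}  = ᶜ of {A,C,D}
  {A,B}  = ᶜ of {C,D}
  |family| = 14
Pass 4. New:
  {A,C}  = {C} ∪ {A}
  {B,D}  = {D} ∪ {B}
  |family| = 16
Pass 5 adds nothing — fixpoint reached.

Hence σ(𝒢) has 16 members: { {}, {A}, {B}, {C}, {D}, {A,B}, {A,C}, {A,D}, {B,C}, {B,D}, {C,D}, {A,B,C}, {A,B,D}, {A,C,D}, {B,C,D}, S }.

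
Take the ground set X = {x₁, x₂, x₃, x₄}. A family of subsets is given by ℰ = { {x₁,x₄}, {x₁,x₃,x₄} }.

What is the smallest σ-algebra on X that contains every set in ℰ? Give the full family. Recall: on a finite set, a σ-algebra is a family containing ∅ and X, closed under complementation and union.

σ(ℰ) = { {}, {x₂}, {x₃}, {x₁,x₄}, {x₂,x₃}, {x₁,x₂,x₄}, {x₁,x₃,x₄}, X }

Check:
Begin from { {}, {x₁,x₄}, {x₁,x₃,x₄}, X } (that is, ℰ plus ∅ and X).
Round 1: 2 new —
  {x₂}  = complement {x₁,x₃,x₄}
  {x₂,x₃}  = complement {x₁,x₄}
  [6 total]
Round 2 (1 new):
  {x₁,x₂,x₄}  = {x₁,x₄} ∪ {x₂}
  [7 total]
Round 3: +1 →
  {x₃}  = complement {x₁,x₂,x₄}
  [8 total]
Round 4: no new sets; the family is a σ-algebra.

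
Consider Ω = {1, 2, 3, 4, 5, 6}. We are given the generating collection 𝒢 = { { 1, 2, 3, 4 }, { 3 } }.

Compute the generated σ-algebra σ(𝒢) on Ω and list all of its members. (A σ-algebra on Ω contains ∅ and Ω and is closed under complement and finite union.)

σ(𝒢) (8 sets): { ∅, { 3 }, { 5, 6 }, { 1, 2, 4 }, { 3, 5, 6 }, { 1, 2, 3, 4 }, { 1, 2, 4, 5, 6 }, Ω }

Working:
Take S₀ = 𝒢 ∪ {∅, Ω} = { ∅, { 3 }, { 1, 2, 3, 4 }, Ω }.
Iteration 1: 2 new —
  { 5, 6 }  = ᶜ of { 1, 2, 3, 4 }
  { 1, 2, 4, 5, 6 }  = ᶜ of { 3 }
  [6 total]
Iteration 2 (1 new):
  { 3, 5, 6 }  = { 3 } ∪ { 5, 6 }
  [7 total]
Iteration 3: +1 →
  { 1, 2, 4 }  = ᶜ of { 3, 5, 6 }
  [8 total]
Iteration 4: already closed under ᶜ and ∪.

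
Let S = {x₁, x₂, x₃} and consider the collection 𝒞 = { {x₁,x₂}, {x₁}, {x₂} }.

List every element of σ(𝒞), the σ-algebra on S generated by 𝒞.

|σ(𝒞)| = 8.  σ(𝒞) = { ∅, {x₁}, {x₂}, {x₃}, {x₁,x₂}, {x₁,x₃}, {x₂,x₃}, S }

Derivation:
Start: 𝒞 ∪ {∅, S} = { ∅, {x₁}, {x₂}, {x₁,x₂}, S }.
Iteration 1. New:
  {x₃}  = complement {x₁,x₂}
  {x₁,x₃}  = complement {x₂}
  {x₂,x₃}  = complement {x₁}
Iteration 2: closed — nothing new.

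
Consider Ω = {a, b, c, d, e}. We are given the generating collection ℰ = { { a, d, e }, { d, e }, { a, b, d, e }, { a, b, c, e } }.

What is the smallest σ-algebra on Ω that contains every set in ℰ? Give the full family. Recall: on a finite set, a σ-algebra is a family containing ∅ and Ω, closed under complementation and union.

Initial family (6 sets): { {}, { d, e }, { a, d, e }, { a, b, c, e }, { a, b, d, e }, Ω }.
Step 1. New:
  { c }  = complement { a, b, d, e }
  { d }  = complement { a, b, c, e }
  { b, c }  = complement { a, d, e }
  { a, b, c }  = complement { d, e }
  [10 total]
Step 2: 6 new —
  { c, d }  = { c } ∪ { d }
  { b, c, d }  = { b, c } ∪ { d }
  { c, d, e }  = { d, e } ∪ { c }
  { a, b, c, d }  = { a, b, c } ∪ { d }
  { a, c, d, e }  = { a, d, e } ∪ { c }
  { b, c, d, e }  = { d, e } ∪ { b, c }
  [16 total]
Step 3: +6 →
  { a }  = complement { b, c, d, e }
  { b }  = complement { a, c, d, e }
  { e }  = complement { a, b, c, d }
  { a, b }  = complement { c, d, e }
  { a, e }  = complement { b, c, d }
  { a, b, e }  = complement { c, d }
  [22 total]
Step 4 adds 10:
  { a, c }  = { c } ∪ { a }
  { a, d }  = { d } ∪ { a }
  { b, d }  = { b } ∪ { d }
  { b, e }  = { b } ∪ { e }
  { c, e }  = { e } ∪ { c }
  { a, b, d }  = { a, b } ∪ { d }
  { a, c, d }  = { c, d } ∪ { a }
  { a, c, e }  = { c } ∪ { a, e }
  { b, c, e }  = { e } ∪ { b, c }
  { b, d, e }  = { b } ∪ { d, e }
  [32 total]
Step 5: stable.

|σ(ℰ)| = 32.  σ(ℰ) = { {}, { a }, { b }, { c }, { d }, { e }, { a, b }, { a, c }, { a, d }, { a, e }, { b, c }, { b, d }, { b, e }, { c, d }, { c, e }, { d, e }, { a, b, c }, { a, b, d }, { a, b, e }, { a, c, d }, { a, c, e }, { a, d, e }, { b, c, d }, { b, c, e }, { b, d, e }, { c, d, e }, { a, b, c, d }, { a, b, c, e }, { a, b, d, e }, { a, c, d, e }, { b, c, d, e }, Ω }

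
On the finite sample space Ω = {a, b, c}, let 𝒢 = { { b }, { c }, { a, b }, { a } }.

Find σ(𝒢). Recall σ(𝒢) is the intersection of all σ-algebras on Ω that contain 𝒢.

σ(𝒢) = { {  }, { a }, { b }, { c }, { a, b }, { a, c }, { b, c }, Ω }

Working:
Begin from { {  }, { a }, { b }, { c }, { a, b }, Ω } (that is, 𝒢 plus ∅ and Ω).
Step 1 adds 2:
  { a, c }  = ᶜ of { b }
  { b, c }  = ᶜ of { a }
  [8 total]
After Step 2 the family is unchanged; done.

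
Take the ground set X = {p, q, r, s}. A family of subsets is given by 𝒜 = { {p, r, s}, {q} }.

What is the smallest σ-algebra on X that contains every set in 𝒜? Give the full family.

σ(𝒜) (4 sets): { ∅, {q}, {p, r, s}, X }

Check:
Begin from { ∅, {q}, {p, r, s}, X } (that is, 𝒜 plus ∅ and X).
Iteration 1: already closed under ᶜ and ∪.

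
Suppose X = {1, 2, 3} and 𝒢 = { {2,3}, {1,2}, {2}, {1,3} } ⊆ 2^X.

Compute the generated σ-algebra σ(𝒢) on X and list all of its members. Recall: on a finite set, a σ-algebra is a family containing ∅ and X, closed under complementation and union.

Seed the family with 𝒢 together with ∅ and X: { {}, {2}, {1,2}, {1,3}, {2,3}, X }.
Pass 1. New:
  {1}  = ᶜ of {2,3}
  {3}  = ᶜ of {1,2}
  [8 total]
Pass 2 adds nothing — fixpoint reached.

Therefore σ(𝒢) = { {}, {1}, {2}, {3}, {1,2}, {1,3}, {2,3}, X } (|σ(𝒢)| = 8).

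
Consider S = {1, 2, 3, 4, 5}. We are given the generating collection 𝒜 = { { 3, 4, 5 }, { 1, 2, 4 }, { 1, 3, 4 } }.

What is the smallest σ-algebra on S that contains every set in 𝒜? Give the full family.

σ(𝒜) = { ∅, { 1 }, { 2 }, { 3 }, { 4 }, { 5 }, { 1, 2 }, { 1, 3 }, { 1, 4 }, { 1, 5 }, { 2, 3 }, { 2, 4 }, { 2, 5 }, { 3, 4 }, { 3, 5 }, { 4, 5 }, { 1, 2, 3 }, { 1, 2, 4 }, { 1, 2, 5 }, { 1, 3, 4 }, { 1, 3, 5 }, { 1, 4, 5 }, { 2, 3, 4 }, { 2, 3, 5 }, { 2, 4, 5 }, { 3, 4, 5 }, { 1, 2, 3, 4 }, { 1, 2, 3, 5 }, { 1, 2, 4, 5 }, { 1, 3, 4, 5 }, { 2, 3, 4, 5 }, S }

Working:
Initial family (5 sets): { ∅, { 1, 2, 4 }, { 1, 3, 4 }, { 3, 4, 5 }, S }.
Iteration 1: 5 new —
  { 1, 2 }  = complement { 3, 4, 5 }
  { 2, 5 }  = complement { 1, 3, 4 }
  { 3, 5 }  = complement { 1, 2, 4 }
  { 1, 2, 3, 4 }  = { 1, 3, 4 } ∪ { 1, 2, 4 }
  { 1, 3, 4, 5 }  = { 3, 4, 5 } ∪ { 1, 3, 4 }
  [10 total]
Iteration 2 adds 7:
  { 2 }  = complement { 1, 3, 4, 5 }
  { 5 }  = complement { 1, 2, 3, 4 }
  { 1, 2, 5 }  = { 2, 5 } ∪ { 1, 2 }
  { 2, 3, 5 }  = { 2, 5 } ∪ { 3, 5 }
  { 1, 2, 3, 5 }  = { 1, 2 } ∪ { 3, 5 }
  { 1, 2, 4, 5 }  = { 2, 5 } ∪ { 1, 2, 4 }
  { 2, 3, 4, 5 }  = { 2, 5 } ∪ { 3, 4, 5 }
  [17 total]
Iteration 3. New:
  { 1 }  = complement { 2, 3, 4, 5 }
  { 3 }  = complement { 1, 2, 4, 5 }
  { 4 }  = complement { 1, 2, 3, 5 }
  { 1, 4 }  = complement { 2, 3, 5 }
  { 3, 4 }  = complement { 1, 2, 5 }
  [22 total]
Iteration 4 adds 10:
  { 1, 3 }  = { 3 } ∪ { 1 }
  { 1, 5 }  = { 5 } ∪ { 1 }
  { 2, 3 }  = { 2 } ∪ { 3 }
  { 2, 4 }  = { 2 } ∪ { 4 }
  { 4, 5 }  = { 5 } ∪ { 4 }
  { 1, 2, 3 }  = { 1, 2 } ∪ { 3 }
  { 1, 3, 5 }  = { 3, 5 } ∪ { 1 }
  { 1, 4, 5 }  = { 5 } ∪ { 1, 4 }
  { 2, 3, 4 }  = { 3, 4 } ∪ { 2 }
  { 2, 4, 5 }  = { 2, 5 } ∪ { 4 }
  [32 total]
After Iteration 5 the family is unchanged; done.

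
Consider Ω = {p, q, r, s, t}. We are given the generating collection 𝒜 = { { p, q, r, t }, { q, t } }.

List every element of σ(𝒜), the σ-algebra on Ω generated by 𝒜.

Answer: σ(𝒜) = { {  }, { s }, { p, r }, { q, t }, { p, r, s }, { q, s, t }, { p, q, r, t }, Ω }

Derivation:
Take S₀ = 𝒜 ∪ {∅, Ω} = { {  }, { q, t }, { p, q, r, t }, Ω }.
Pass 1: 2 new —
  { s }  = Ω∖{ p, q, r, t }
  { p, r, s }  = Ω∖{ q, t }
  (now 6)
Pass 2 (1 new):
  { q, s, t }  = { q, t } ∪ { s }
  (now 7)
Pass 3. New:
  { p, r }  = Ω∖{ q, s, t }
  (now 8)
After Pass 4 the family is unchanged; done.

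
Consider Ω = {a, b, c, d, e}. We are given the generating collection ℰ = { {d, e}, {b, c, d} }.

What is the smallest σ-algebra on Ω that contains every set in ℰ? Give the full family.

Take S₀ = ℰ ∪ {∅, Ω} = { {}, {d, e}, {b, c, d}, Ω }.
Round 1 adds 3:
  {a, e}  = ᶜ of {b, c, d}
  {a, b, c}  = ᶜ of {d, e}
  {b, c, d, e}  = {d, e} ∪ {b, c, d}
  |family| = 7
Round 2 (4 new):
  {a}  = ᶜ of {b, c, d, e}
  {a, d, e}  = {d, e} ∪ {a, e}
  {a, b, c, d}  = {a, b, c} ∪ {b, c, d}
  {a, b, c, e}  = {a, b, c} ∪ {a, e}
  |family| = 11
Round 3: 3 new —
  {d}  = ᶜ of {a, b, c, e}
  {e}  = ᶜ of {a, b, c, d}
  {b, c}  = ᶜ of {a, d, e}
  |family| = 14
Round 4 adds 2:
  {a, d}  = {d} ∪ {a}
  {b, c, e}  = {b, c} ∪ {e}
  |family| = 16
Round 5 adds nothing — fixpoint reached.

Therefore σ(ℰ) = { {}, {a}, {d}, {e}, {a, d}, {a, e}, {b, c}, {d, e}, {a, b, c}, {a, d, e}, {b, c, d}, {b, c, e}, {a, b, c, d}, {a, b, c, e}, {b, c, d, e}, Ω } (|σ(ℰ)| = 16).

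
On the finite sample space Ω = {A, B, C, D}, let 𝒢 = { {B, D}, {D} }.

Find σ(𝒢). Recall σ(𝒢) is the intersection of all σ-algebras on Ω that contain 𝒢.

Start: 𝒢 ∪ {∅, Ω} = { ∅, {D}, {B, D}, Ω }.
Pass 1 adds 2:
  {A, C}  = {B, D}ᶜ
  {A, B, C}  = {D}ᶜ
  — 6 sets.
Pass 2 (1 new):
  {A, C, D}  = {A, C} ∪ {D}
  — 7 sets.
Pass 3 adds 1:
  {B}  = {A, C, D}ᶜ
  — 8 sets.
Pass 4: already closed under ᶜ and ∪.

Hence σ(𝒢) has 8 members: { ∅, {B}, {D}, {A, C}, {B, D}, {A, B, C}, {A, C, D}, Ω }.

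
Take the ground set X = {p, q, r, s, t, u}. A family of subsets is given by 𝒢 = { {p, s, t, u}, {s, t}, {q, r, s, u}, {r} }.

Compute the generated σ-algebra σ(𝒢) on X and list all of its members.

Initial family (6 sets): { ∅, {r}, {s, t}, {p, s, t, u}, {q, r, s, u}, X }.
Step 1: +7 →
  {p, t}  = complement {q, r, s, u}
  {q, r}  = complement {p, s, t, u}
  {r, s, t}  = {s, t} ∪ {r}
  {p, q, r, u}  = complement {s, t}
  {p, q, s, t, u}  = complement {r}
  {p, r, s, t, u}  = {r} ∪ {p, s, t, u}
  {q, r, s, t, u}  = {s, t} ∪ {q, r, s, u}
  (now 13)
Step 2: +10 →
  {p}  = complement {q, r, s, t, u}
  {q}  = complement {p, r, s, t, u}
  {p, q, u}  = complement {r, s, t}
  {p, r, t}  = {r} ∪ {p, t}
  {p, s, t}  = {s, t} ∪ {p, t}
  {p, q, r, t}  = {q, r} ∪ {p, t}
  {p, r, s, t}  = {r, s, t} ∪ {p, t}
  {q, r, s, t}  = {r, s, t} ∪ {q, r}
  {p, q, r, s, u}  = {p, q, r, u} ∪ {q, r, s, u}
  {p, q, r, t, u}  = {p, q, r, u} ∪ {p, t}
  (now 23)
Step 3: 15 new —
  {s}  = complement {p, q, r, t, u}
  {t}  = complement {p, q, r, s, u}
  {p, q}  = {q} ∪ {p}
  {p, r}  = {r} ∪ {p}
  {p, u}  = complement {q, r, s, t}
  {q, u}  = complement {p, r, s, t}
  {s, u}  = complement {p, q, r, t}
  {p, q, r}  = {q, r} ∪ {p}
  {p, q, t}  = {q} ∪ {p, t}
  {q, r, u}  = complement {p, s, t}
  {q, s, t}  = {q} ∪ {s, t}
  {q, s, u}  = complement {p, r, t}
  {p, q, s, t}  = {q} ∪ {p, s, t}
  {p, q, t, u}  = {p, t} ∪ {p, q, u}
  {p, q, r, s, t}  = {r, s, t} ∪ {p, q, r, t}
  (now 38)
Step 4: +24 →
  {u}  = complement {p, q, r, s, t}
  {p, s}  = {s} ∪ {p}
  {q, s}  = {q} ∪ {s}
  {q, t}  = {q} ∪ {t}
  {r, s}  = complement {p, q, t, u}
  {r, t}  = {r} ∪ {t}
  {r, u}  = complement {p, q, s, t}
  {p, q, s}  = {p, q} ∪ {s}
  {p, r, s}  = {p, r} ∪ {s}
  {p, r, u}  = complement {q, s, t}
  {p, s, u}  = {p, u} ∪ {s}
  {p, t, u}  = {p, u} ∪ {p, t}
  {q, r, s}  = {q, r} ∪ {s}
  {q, r, t}  = {q, r} ∪ {t}
  {q, t, u}  = {q, u} ∪ {t}
  {r, s, u}  = complement {p, q, t}
  {s, t, u}  = complement {p, q, r}
  {p, q, r, s}  = {p, q, r} ∪ {s}
  {p, q, s, u}  = {q, s, u} ∪ {p, u}
  {p, r, s, u}  = {p, r} ∪ {s, u}
  {p, r, t, u}  = {p, u} ∪ {p, r, t}
  {q, r, t, u}  = {q, r, u} ∪ {t}
  {q, s, t, u}  = complement {p, r}
  {r, s, t, u}  = complement {p, q}
  (now 62)
Step 5: +2 →
  {t, u}  = complement {p, q, r, s}
  {r, t, u}  = complement {p, q, s}
  (now 64)
Step 6: already closed under ᶜ and ∪.

Hence σ(𝒢) has 64 members: { ∅, {p}, {q}, {r}, {s}, {t}, {u}, {p, q}, {p, r}, {p, s}, {p, t}, {p, u}, {q, r}, {q, s}, {q, t}, {q, u}, {r, s}, {r, t}, {r, u}, {s, t}, {s, u}, {t, u}, {p, q, r}, {p, q, s}, {p, q, t}, {p, q, u}, {p, r, s}, {p, r, t}, {p, r, u}, {p, s, t}, {p, s, u}, {p, t, u}, {q, r, s}, {q, r, t}, {q, r, u}, {q, s, t}, {q, s, u}, {q, t, u}, {r, s, t}, {r, s, u}, {r, t, u}, {s, t, u}, {p, q, r, s}, {p, q, r, t}, {p, q, r, u}, {p, q, s, t}, {p, q, s, u}, {p, q, t, u}, {p, r, s, t}, {p, r, s, u}, {p, r, t, u}, {p, s, t, u}, {q, r, s, t}, {q, r, s, u}, {q, r, t, u}, {q, s, t, u}, {r, s, t, u}, {p, q, r, s, t}, {p, q, r, s, u}, {p, q, r, t, u}, {p, q, s, t, u}, {p, r, s, t, u}, {q, r, s, t, u}, X }.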